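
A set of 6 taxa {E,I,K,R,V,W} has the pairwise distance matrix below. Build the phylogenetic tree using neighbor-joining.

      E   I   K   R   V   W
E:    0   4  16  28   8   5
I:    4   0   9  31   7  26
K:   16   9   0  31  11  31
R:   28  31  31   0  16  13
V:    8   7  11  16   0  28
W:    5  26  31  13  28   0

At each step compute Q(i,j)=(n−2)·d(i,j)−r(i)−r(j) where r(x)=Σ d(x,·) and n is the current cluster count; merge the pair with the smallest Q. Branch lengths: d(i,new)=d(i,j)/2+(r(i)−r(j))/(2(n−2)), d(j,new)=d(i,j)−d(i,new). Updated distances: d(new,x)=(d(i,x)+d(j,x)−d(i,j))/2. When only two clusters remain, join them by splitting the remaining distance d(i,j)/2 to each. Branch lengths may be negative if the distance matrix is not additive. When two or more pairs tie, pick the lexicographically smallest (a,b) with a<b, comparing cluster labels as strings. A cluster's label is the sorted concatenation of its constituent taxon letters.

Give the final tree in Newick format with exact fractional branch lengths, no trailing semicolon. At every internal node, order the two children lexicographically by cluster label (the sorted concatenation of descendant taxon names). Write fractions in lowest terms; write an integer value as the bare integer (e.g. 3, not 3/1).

((((E:-2/3,(R:17/2,W:9/2):32/3):75/16,V:33/16):39/16,I:27/16):117/32,K:117/32)

iteration 1: select R,W (d=13, Q=-170); attach at lengths (17/2, 9/2); label the merged cluster RW
  updated: d(E,RW)=10, d(I,RW)=22, d(K,RW)=49/2, d(RW,V)=31/2
iteration 2: select E,RW (d=10, Q=-80); attach at lengths (-2/3, 32/3); label the merged cluster ERW
  updated: d(ERW,I)=8, d(ERW,K)=61/4, d(ERW,V)=27/4
iteration 3: select ERW,V (d=27/4, Q=-165/4); attach at lengths (75/16, 33/16); label the merged cluster ERVW
  updated: d(ERVW,I)=33/8, d(ERVW,K)=39/4
iteration 4: select ERVW,I (d=33/8, Q=-183/8); attach at lengths (39/16, 27/16); label the merged cluster EIRVW
  updated: d(EIRVW,K)=117/16
iteration 5: select EIRVW,K (d=117/16); attach at lengths (117/32, 117/32); label the merged cluster EIKRVW
final tree: ((((E:-2/3,(R:17/2,W:9/2):32/3):75/16,V:33/16):39/16,I:27/16):117/32,K:117/32)
total length: 659/16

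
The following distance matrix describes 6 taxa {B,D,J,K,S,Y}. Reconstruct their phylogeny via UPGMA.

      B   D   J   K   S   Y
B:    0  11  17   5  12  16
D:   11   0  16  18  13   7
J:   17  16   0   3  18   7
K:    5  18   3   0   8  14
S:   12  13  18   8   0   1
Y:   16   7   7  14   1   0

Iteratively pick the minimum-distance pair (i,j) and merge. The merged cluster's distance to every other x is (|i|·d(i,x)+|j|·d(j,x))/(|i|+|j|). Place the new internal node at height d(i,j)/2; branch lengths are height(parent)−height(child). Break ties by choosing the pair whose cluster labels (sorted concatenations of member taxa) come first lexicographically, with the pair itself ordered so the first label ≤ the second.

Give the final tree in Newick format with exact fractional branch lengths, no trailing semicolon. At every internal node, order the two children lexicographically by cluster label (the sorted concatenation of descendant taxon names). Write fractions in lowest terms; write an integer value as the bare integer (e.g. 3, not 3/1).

1. join S+Y (d=1) ⇒ SY; edges |S|=1/2, |Y|=1/2
  updated: d(B,SY)=14, d(D,SY)=10, d(J,SY)=25/2, d(K,SY)=11
2. join J+K (d=3) ⇒ JK; edges |J|=3/2, |K|=3/2
  updated: d(B,JK)=11, d(D,JK)=17, d(JK,SY)=47/4
3. join D+SY (d=10) ⇒ DSY; edges |D|=5, |SY|=9/2
  updated: d(B,DSY)=13, d(DSY,JK)=27/2
4. join B+JK (d=11) ⇒ BJK; edges |B|=11/2, |JK|=4
  updated: d(BJK,DSY)=40/3
5. join BJK+DSY (d=40/3) ⇒ BDJKSY; edges |BJK|=7/6, |DSY|=5/3
final tree: ((B:11/2,(J:3/2,K:3/2):4):7/6,(D:5,(S:1/2,Y:1/2):9/2):5/3)
total length: 155/6

((B:11/2,(J:3/2,K:3/2):4):7/6,(D:5,(S:1/2,Y:1/2):9/2):5/3)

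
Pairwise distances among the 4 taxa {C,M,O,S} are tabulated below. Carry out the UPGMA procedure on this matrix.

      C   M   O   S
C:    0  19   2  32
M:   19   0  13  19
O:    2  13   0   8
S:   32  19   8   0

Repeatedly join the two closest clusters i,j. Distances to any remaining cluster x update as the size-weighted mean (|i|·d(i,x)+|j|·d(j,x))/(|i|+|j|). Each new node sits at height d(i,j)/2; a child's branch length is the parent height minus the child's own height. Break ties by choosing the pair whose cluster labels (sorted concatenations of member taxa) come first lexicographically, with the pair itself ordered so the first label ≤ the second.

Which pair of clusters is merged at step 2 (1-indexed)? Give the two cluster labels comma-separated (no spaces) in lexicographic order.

iteration 1: select C,O (d=2); attach at lengths (1, 1); label the merged cluster CO
  updated: d(CO,M)=16, d(CO,S)=20
iteration 2: select CO,M (d=16); attach at lengths (7, 8); label the merged cluster CMO
  updated: d(CMO,S)=59/3
iteration 3: select CMO,S (d=59/3); attach at lengths (11/6, 59/6); label the merged cluster CMOS
final tree: (((C:1,O:1):7,M:8):11/6,S:59/6)
total length: 86/3

CO,M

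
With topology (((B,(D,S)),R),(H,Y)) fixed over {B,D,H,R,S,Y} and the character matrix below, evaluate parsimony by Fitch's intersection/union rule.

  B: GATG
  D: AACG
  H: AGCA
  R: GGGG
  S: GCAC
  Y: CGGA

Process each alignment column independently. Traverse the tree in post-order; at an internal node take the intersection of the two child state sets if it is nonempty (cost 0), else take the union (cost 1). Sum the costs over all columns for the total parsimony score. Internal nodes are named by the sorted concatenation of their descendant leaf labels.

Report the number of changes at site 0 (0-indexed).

DS@0: {A} ∪ {G} = {A,G} (union, +1)
BDS@0: {G} ∩ {A,G} = {G} (intersection, +0)
BDRS@0: {G} ∩ {G} = {G} (intersection, +0)
HY@0: {A} ∪ {C} = {A,C} (union, +1)
BDHRSY@0: {G} ∪ {A,C} = {A,C,G} (union, +1)
DS@1: {A} ∪ {C} = {A,C} (union, +1)
BDS@1: {A} ∩ {A,C} = {A} (intersection, +0)
BDRS@1: {A} ∪ {G} = {A,G} (union, +1)
HY@1: {G} ∩ {G} = {G} (intersection, +0)
BDHRSY@1: {A,G} ∩ {G} = {G} (intersection, +0)
DS@2: {C} ∪ {A} = {A,C} (union, +1)
BDS@2: {T} ∪ {A,C} = {A,C,T} (union, +1)
BDRS@2: {A,C,T} ∪ {G} = {A,C,G,T} (union, +1)
HY@2: {C} ∪ {G} = {C,G} (union, +1)
BDHRSY@2: {A,C,G,T} ∩ {C,G} = {C,G} (intersection, +0)
DS@3: {G} ∪ {C} = {C,G} (union, +1)
BDS@3: {G} ∩ {C,G} = {G} (intersection, +0)
BDRS@3: {G} ∩ {G} = {G} (intersection, +0)
HY@3: {A} ∩ {A} = {A} (intersection, +0)
BDHRSY@3: {G} ∪ {A} = {A,G} (union, +1)
per-site changes: [3, 2, 4, 2]; total = 11

3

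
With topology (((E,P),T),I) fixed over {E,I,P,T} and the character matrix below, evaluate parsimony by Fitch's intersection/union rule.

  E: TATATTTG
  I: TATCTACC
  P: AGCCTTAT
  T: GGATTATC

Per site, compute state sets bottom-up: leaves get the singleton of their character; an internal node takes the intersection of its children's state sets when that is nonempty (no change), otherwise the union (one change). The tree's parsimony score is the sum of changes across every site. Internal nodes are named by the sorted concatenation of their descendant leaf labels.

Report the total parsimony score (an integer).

13

[col 0] EP: children E:{T}, P:{A} ∪→ {A,T}; cost 1
[col 0] EPT: children EP:{A,T}, T:{G} ∪→ {A,G,T}; cost 1
[col 0] EIPT: children EPT:{A,G,T}, I:{T} ∩→ {T}; cost 0
[col 1] EP: children E:{A}, P:{G} ∪→ {A,G}; cost 1
[col 1] EPT: children EP:{A,G}, T:{G} ∩→ {G}; cost 0
[col 1] EIPT: children EPT:{G}, I:{A} ∪→ {A,G}; cost 1
[col 2] EP: children E:{T}, P:{C} ∪→ {C,T}; cost 1
[col 2] EPT: children EP:{C,T}, T:{A} ∪→ {A,C,T}; cost 1
[col 2] EIPT: children EPT:{A,C,T}, I:{T} ∩→ {T}; cost 0
[col 3] EP: children E:{A}, P:{C} ∪→ {A,C}; cost 1
[col 3] EPT: children EP:{A,C}, T:{T} ∪→ {A,C,T}; cost 1
[col 3] EIPT: children EPT:{A,C,T}, I:{C} ∩→ {C}; cost 0
[col 4] EP: children E:{T}, P:{T} ∩→ {T}; cost 0
[col 4] EPT: children EP:{T}, T:{T} ∩→ {T}; cost 0
[col 4] EIPT: children EPT:{T}, I:{T} ∩→ {T}; cost 0
[col 5] EP: children E:{T}, P:{T} ∩→ {T}; cost 0
[col 5] EPT: children EP:{T}, T:{A} ∪→ {A,T}; cost 1
[col 5] EIPT: children EPT:{A,T}, I:{A} ∩→ {A}; cost 0
[col 6] EP: children E:{T}, P:{A} ∪→ {A,T}; cost 1
[col 6] EPT: children EP:{A,T}, T:{T} ∩→ {T}; cost 0
[col 6] EIPT: children EPT:{T}, I:{C} ∪→ {C,T}; cost 1
[col 7] EP: children E:{G}, P:{T} ∪→ {G,T}; cost 1
[col 7] EPT: children EP:{G,T}, T:{C} ∪→ {C,G,T}; cost 1
[col 7] EIPT: children EPT:{C,G,T}, I:{C} ∩→ {C}; cost 0
per-site changes: [2, 2, 2, 2, 0, 1, 2, 2]; total = 13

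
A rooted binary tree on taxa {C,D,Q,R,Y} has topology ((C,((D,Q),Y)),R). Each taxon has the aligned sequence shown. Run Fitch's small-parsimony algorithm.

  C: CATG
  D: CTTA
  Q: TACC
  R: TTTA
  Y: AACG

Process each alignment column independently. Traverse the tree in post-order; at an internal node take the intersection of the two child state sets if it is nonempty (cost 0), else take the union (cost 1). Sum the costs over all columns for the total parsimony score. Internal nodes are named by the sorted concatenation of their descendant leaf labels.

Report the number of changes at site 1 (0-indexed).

2

site 0, node DQ: D={C} ∪ Q={T} → {C,T} (+1)
site 0, node DQY: DQ={C,T} ∪ Y={A} → {A,C,T} (+1)
site 0, node CDQY: C={C} ∩ DQY={A,C,T} → {C} (+0)
site 0, node CDQRY: CDQY={C} ∪ R={T} → {C,T} (+1)
site 1, node DQ: D={T} ∪ Q={A} → {A,T} (+1)
site 1, node DQY: DQ={A,T} ∩ Y={A} → {A} (+0)
site 1, node CDQY: C={A} ∩ DQY={A} → {A} (+0)
site 1, node CDQRY: CDQY={A} ∪ R={T} → {A,T} (+1)
site 2, node DQ: D={T} ∪ Q={C} → {C,T} (+1)
site 2, node DQY: DQ={C,T} ∩ Y={C} → {C} (+0)
site 2, node CDQY: C={T} ∪ DQY={C} → {C,T} (+1)
site 2, node CDQRY: CDQY={C,T} ∩ R={T} → {T} (+0)
site 3, node DQ: D={A} ∪ Q={C} → {A,C} (+1)
site 3, node DQY: DQ={A,C} ∪ Y={G} → {A,C,G} (+1)
site 3, node CDQY: C={G} ∩ DQY={A,C,G} → {G} (+0)
site 3, node CDQRY: CDQY={G} ∪ R={A} → {A,G} (+1)
per-site changes: [3, 2, 2, 3]; total = 10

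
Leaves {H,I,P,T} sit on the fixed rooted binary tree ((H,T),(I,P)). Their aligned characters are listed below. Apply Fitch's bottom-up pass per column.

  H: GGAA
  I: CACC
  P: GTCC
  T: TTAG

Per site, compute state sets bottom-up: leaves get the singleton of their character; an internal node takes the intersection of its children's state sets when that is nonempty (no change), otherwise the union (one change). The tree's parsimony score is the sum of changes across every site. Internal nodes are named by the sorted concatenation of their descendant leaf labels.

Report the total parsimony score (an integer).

7

HT@0: {G} ∪ {T} = {G,T} (union, +1)
IP@0: {C} ∪ {G} = {C,G} (union, +1)
HIPT@0: {G,T} ∩ {C,G} = {G} (intersection, +0)
HT@1: {G} ∪ {T} = {G,T} (union, +1)
IP@1: {A} ∪ {T} = {A,T} (union, +1)
HIPT@1: {G,T} ∩ {A,T} = {T} (intersection, +0)
HT@2: {A} ∩ {A} = {A} (intersection, +0)
IP@2: {C} ∩ {C} = {C} (intersection, +0)
HIPT@2: {A} ∪ {C} = {A,C} (union, +1)
HT@3: {A} ∪ {G} = {A,G} (union, +1)
IP@3: {C} ∩ {C} = {C} (intersection, +0)
HIPT@3: {A,G} ∪ {C} = {A,C,G} (union, +1)
per-site changes: [2, 2, 1, 2]; total = 7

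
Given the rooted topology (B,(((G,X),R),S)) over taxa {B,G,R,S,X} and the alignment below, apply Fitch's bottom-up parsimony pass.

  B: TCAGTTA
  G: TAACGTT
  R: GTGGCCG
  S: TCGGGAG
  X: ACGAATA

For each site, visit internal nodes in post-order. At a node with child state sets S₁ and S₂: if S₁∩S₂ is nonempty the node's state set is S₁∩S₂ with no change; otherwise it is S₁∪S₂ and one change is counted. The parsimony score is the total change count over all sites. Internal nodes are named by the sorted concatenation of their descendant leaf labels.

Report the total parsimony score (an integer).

16

GX@0: {T} ∪ {A} = {A,T} (union, +1)
GRX@0: {A,T} ∪ {G} = {A,G,T} (union, +1)
GRSX@0: {A,G,T} ∩ {T} = {T} (intersection, +0)
BGRSX@0: {T} ∩ {T} = {T} (intersection, +0)
GX@1: {A} ∪ {C} = {A,C} (union, +1)
GRX@1: {A,C} ∪ {T} = {A,C,T} (union, +1)
GRSX@1: {A,C,T} ∩ {C} = {C} (intersection, +0)
BGRSX@1: {C} ∩ {C} = {C} (intersection, +0)
GX@2: {A} ∪ {G} = {A,G} (union, +1)
GRX@2: {A,G} ∩ {G} = {G} (intersection, +0)
GRSX@2: {G} ∩ {G} = {G} (intersection, +0)
BGRSX@2: {A} ∪ {G} = {A,G} (union, +1)
GX@3: {C} ∪ {A} = {A,C} (union, +1)
GRX@3: {A,C} ∪ {G} = {A,C,G} (union, +1)
GRSX@3: {A,C,G} ∩ {G} = {G} (intersection, +0)
BGRSX@3: {G} ∩ {G} = {G} (intersection, +0)
GX@4: {G} ∪ {A} = {A,G} (union, +1)
GRX@4: {A,G} ∪ {C} = {A,C,G} (union, +1)
GRSX@4: {A,C,G} ∩ {G} = {G} (intersection, +0)
BGRSX@4: {T} ∪ {G} = {G,T} (union, +1)
GX@5: {T} ∩ {T} = {T} (intersection, +0)
GRX@5: {T} ∪ {C} = {C,T} (union, +1)
GRSX@5: {C,T} ∪ {A} = {A,C,T} (union, +1)
BGRSX@5: {T} ∩ {A,C,T} = {T} (intersection, +0)
GX@6: {T} ∪ {A} = {A,T} (union, +1)
GRX@6: {A,T} ∪ {G} = {A,G,T} (union, +1)
GRSX@6: {A,G,T} ∩ {G} = {G} (intersection, +0)
BGRSX@6: {A} ∪ {G} = {A,G} (union, +1)
per-site changes: [2, 2, 2, 2, 3, 2, 3]; total = 16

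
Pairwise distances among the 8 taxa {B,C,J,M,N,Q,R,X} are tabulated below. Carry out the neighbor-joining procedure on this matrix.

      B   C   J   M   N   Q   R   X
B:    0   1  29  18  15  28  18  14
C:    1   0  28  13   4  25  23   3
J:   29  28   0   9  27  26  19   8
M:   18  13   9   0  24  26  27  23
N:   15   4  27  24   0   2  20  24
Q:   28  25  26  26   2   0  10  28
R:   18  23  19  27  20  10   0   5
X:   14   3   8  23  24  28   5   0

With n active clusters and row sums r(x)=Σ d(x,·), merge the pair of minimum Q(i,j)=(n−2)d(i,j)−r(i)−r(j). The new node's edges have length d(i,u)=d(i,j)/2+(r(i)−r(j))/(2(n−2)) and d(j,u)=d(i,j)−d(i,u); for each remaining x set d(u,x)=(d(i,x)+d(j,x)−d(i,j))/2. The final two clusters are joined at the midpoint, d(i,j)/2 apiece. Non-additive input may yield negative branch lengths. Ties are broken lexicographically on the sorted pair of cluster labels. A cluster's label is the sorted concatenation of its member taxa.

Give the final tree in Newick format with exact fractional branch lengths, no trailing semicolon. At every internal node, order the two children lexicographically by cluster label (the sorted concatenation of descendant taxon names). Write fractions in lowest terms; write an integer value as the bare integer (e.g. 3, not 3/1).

iteration 1: select N,Q (d=2, Q=-249); attach at lengths (-17/12, 41/12); label the merged cluster NQ
  updated: d(B,NQ)=41/2, d(C,NQ)=27/2, d(J,NQ)=51/2, d(M,NQ)=24, d(NQ,R)=14, d(NQ,X)=25
iteration 2: select J,M (d=9, Q=-375/2); attach at lengths (99/20, 81/20); label the merged cluster JM
  updated: d(B,JM)=19, d(C,JM)=16, d(JM,NQ)=81/4, d(JM,R)=37/2, d(JM,X)=11
iteration 3: select B,C (d=1, Q=-125); attach at lengths (5/2, -3/2); label the merged cluster BC
  updated: d(BC,JM)=17, d(BC,NQ)=33/2, d(BC,R)=20, d(BC,X)=8
iteration 4: select R,X (d=5, Q=-183/2); attach at lengths (47/12, 13/12); label the merged cluster RX
  updated: d(BC,RX)=23/2, d(JM,RX)=49/4, d(NQ,RX)=17
iteration 5: select BC,NQ (d=33/2, Q=-263/4); attach at lengths (97/16, 167/16); label the merged cluster BCNQ
  updated: d(BCNQ,JM)=83/8, d(BCNQ,RX)=6
iteration 6: select BCNQ,JM (d=83/8, Q=-229/8); attach at lengths (33/16, 133/16); label the merged cluster BCJMNQ
  updated: d(BCJMNQ,RX)=63/16
iteration 7: select BCJMNQ,RX (d=63/16); attach at lengths (63/32, 63/32); label the merged cluster BCJMNQRX
final tree: ((((B:5/2,C:-3/2):97/16,(N:-17/12,Q:41/12):167/16):33/16,(J:99/20,M:81/20):133/16):63/32,(R:47/12,X:13/12):63/32)
total length: 765/16

((((B:5/2,C:-3/2):97/16,(N:-17/12,Q:41/12):167/16):33/16,(J:99/20,M:81/20):133/16):63/32,(R:47/12,X:13/12):63/32)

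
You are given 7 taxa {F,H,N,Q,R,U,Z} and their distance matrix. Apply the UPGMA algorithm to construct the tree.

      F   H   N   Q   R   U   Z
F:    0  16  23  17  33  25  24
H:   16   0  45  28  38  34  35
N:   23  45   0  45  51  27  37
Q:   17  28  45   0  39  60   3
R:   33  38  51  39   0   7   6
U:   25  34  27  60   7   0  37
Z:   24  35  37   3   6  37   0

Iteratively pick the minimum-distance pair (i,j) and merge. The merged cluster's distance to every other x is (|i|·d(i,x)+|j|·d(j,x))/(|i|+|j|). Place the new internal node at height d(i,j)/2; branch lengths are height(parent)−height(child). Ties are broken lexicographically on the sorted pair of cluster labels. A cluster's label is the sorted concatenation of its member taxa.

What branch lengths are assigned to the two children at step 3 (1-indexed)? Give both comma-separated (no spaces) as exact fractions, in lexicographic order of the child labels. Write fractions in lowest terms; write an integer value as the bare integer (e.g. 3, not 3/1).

step 1: merge (Q,Z) at d=3; branch lengths Q→3/2, Z→3/2; new cluster QZ
  updated: d(F,QZ)=41/2, d(H,QZ)=63/2, d(N,QZ)=41, d(QZ,R)=45/2, d(QZ,U)=97/2
step 2: merge (R,U) at d=7; branch lengths R→7/2, U→7/2; new cluster RU
  updated: d(F,RU)=29, d(H,RU)=36, d(N,RU)=39, d(QZ,RU)=71/2
step 3: merge (F,H) at d=16; branch lengths F→8, H→8; new cluster FH
  updated: d(FH,N)=34, d(FH,QZ)=26, d(FH,RU)=65/2
step 4: merge (FH,QZ) at d=26; branch lengths FH→5, QZ→23/2; new cluster FHQZ
  updated: d(FHQZ,N)=75/2, d(FHQZ,RU)=34
step 5: merge (FHQZ,RU) at d=34; branch lengths FHQZ→4, RU→27/2; new cluster FHQRUZ
  updated: d(FHQRUZ,N)=38
step 6: merge (FHQRUZ,N) at d=38; branch lengths FHQRUZ→2, N→19; new cluster FHNQRUZ
final tree: ((((F:8,H:8):5,(Q:3/2,Z:3/2):23/2):4,(R:7/2,U:7/2):27/2):2,N:19)
total length: 81

8,8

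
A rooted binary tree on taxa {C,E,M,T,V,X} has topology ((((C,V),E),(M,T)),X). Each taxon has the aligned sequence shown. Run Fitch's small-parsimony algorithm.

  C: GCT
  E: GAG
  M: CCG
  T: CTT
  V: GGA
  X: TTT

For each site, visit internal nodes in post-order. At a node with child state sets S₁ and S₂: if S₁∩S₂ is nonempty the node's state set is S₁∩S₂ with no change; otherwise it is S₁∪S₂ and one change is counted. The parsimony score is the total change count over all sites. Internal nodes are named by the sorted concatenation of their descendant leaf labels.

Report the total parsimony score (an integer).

site 0, node CV: C={G} ∩ V={G} → {G} (+0)
site 0, node CEV: CV={G} ∩ E={G} → {G} (+0)
site 0, node MT: M={C} ∩ T={C} → {C} (+0)
site 0, node CEMTV: CEV={G} ∪ MT={C} → {C,G} (+1)
site 0, node CEMTVX: CEMTV={C,G} ∪ X={T} → {C,G,T} (+1)
site 1, node CV: C={C} ∪ V={G} → {C,G} (+1)
site 1, node CEV: CV={C,G} ∪ E={A} → {A,C,G} (+1)
site 1, node MT: M={C} ∪ T={T} → {C,T} (+1)
site 1, node CEMTV: CEV={A,C,G} ∩ MT={C,T} → {C} (+0)
site 1, node CEMTVX: CEMTV={C} ∪ X={T} → {C,T} (+1)
site 2, node CV: C={T} ∪ V={A} → {A,T} (+1)
site 2, node CEV: CV={A,T} ∪ E={G} → {A,G,T} (+1)
site 2, node MT: M={G} ∪ T={T} → {G,T} (+1)
site 2, node CEMTV: CEV={A,G,T} ∩ MT={G,T} → {G,T} (+0)
site 2, node CEMTVX: CEMTV={G,T} ∩ X={T} → {T} (+0)
per-site changes: [2, 4, 3]; total = 9

9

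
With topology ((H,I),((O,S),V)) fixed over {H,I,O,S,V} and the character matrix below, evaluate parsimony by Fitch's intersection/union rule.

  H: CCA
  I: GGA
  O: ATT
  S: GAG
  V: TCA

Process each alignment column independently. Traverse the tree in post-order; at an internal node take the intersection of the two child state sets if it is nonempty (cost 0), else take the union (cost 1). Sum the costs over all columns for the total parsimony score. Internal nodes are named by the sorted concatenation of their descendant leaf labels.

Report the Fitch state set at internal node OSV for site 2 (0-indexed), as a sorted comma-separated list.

[col 0] HI: children H:{C}, I:{G} ∪→ {C,G}; cost 1
[col 0] OS: children O:{A}, S:{G} ∪→ {A,G}; cost 1
[col 0] OSV: children OS:{A,G}, V:{T} ∪→ {A,G,T}; cost 1
[col 0] HIOSV: children HI:{C,G}, OSV:{A,G,T} ∩→ {G}; cost 0
[col 1] HI: children H:{C}, I:{G} ∪→ {C,G}; cost 1
[col 1] OS: children O:{T}, S:{A} ∪→ {A,T}; cost 1
[col 1] OSV: children OS:{A,T}, V:{C} ∪→ {A,C,T}; cost 1
[col 1] HIOSV: children HI:{C,G}, OSV:{A,C,T} ∩→ {C}; cost 0
[col 2] HI: children H:{A}, I:{A} ∩→ {A}; cost 0
[col 2] OS: children O:{T}, S:{G} ∪→ {G,T}; cost 1
[col 2] OSV: children OS:{G,T}, V:{A} ∪→ {A,G,T}; cost 1
[col 2] HIOSV: children HI:{A}, OSV:{A,G,T} ∩→ {A}; cost 0
per-site changes: [3, 3, 2]; total = 8

A,G,T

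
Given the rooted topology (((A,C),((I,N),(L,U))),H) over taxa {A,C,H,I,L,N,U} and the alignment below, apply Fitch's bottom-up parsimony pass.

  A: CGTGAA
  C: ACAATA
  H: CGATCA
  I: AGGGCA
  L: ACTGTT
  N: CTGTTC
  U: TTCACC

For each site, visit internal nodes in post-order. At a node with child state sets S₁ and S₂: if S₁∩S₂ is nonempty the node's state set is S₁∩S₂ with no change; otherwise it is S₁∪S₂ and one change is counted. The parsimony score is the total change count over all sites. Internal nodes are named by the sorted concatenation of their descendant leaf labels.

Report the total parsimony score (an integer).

[col 0] AC: children A:{C}, C:{A} ∪→ {A,C}; cost 1
[col 0] IN: children I:{A}, N:{C} ∪→ {A,C}; cost 1
[col 0] LU: children L:{A}, U:{T} ∪→ {A,T}; cost 1
[col 0] ILNU: children IN:{A,C}, LU:{A,T} ∩→ {A}; cost 0
[col 0] ACILNU: children AC:{A,C}, ILNU:{A} ∩→ {A}; cost 0
[col 0] ACHILNU: children ACILNU:{A}, H:{C} ∪→ {A,C}; cost 1
[col 1] AC: children A:{G}, C:{C} ∪→ {C,G}; cost 1
[col 1] IN: children I:{G}, N:{T} ∪→ {G,T}; cost 1
[col 1] LU: children L:{C}, U:{T} ∪→ {C,T}; cost 1
[col 1] ILNU: children IN:{G,T}, LU:{C,T} ∩→ {T}; cost 0
[col 1] ACILNU: children AC:{C,G}, ILNU:{T} ∪→ {C,G,T}; cost 1
[col 1] ACHILNU: children ACILNU:{C,G,T}, H:{G} ∩→ {G}; cost 0
[col 2] AC: children A:{T}, C:{A} ∪→ {A,T}; cost 1
[col 2] IN: children I:{G}, N:{G} ∩→ {G}; cost 0
[col 2] LU: children L:{T}, U:{C} ∪→ {C,T}; cost 1
[col 2] ILNU: children IN:{G}, LU:{C,T} ∪→ {C,G,T}; cost 1
[col 2] ACILNU: children AC:{A,T}, ILNU:{C,G,T} ∩→ {T}; cost 0
[col 2] ACHILNU: children ACILNU:{T}, H:{A} ∪→ {A,T}; cost 1
[col 3] AC: children A:{G}, C:{A} ∪→ {A,G}; cost 1
[col 3] IN: children I:{G}, N:{T} ∪→ {G,T}; cost 1
[col 3] LU: children L:{G}, U:{A} ∪→ {A,G}; cost 1
[col 3] ILNU: children IN:{G,T}, LU:{A,G} ∩→ {G}; cost 0
[col 3] ACILNU: children AC:{A,G}, ILNU:{G} ∩→ {G}; cost 0
[col 3] ACHILNU: children ACILNU:{G}, H:{T} ∪→ {G,T}; cost 1
[col 4] AC: children A:{A}, C:{T} ∪→ {A,T}; cost 1
[col 4] IN: children I:{C}, N:{T} ∪→ {C,T}; cost 1
[col 4] LU: children L:{T}, U:{C} ∪→ {C,T}; cost 1
[col 4] ILNU: children IN:{C,T}, LU:{C,T} ∩→ {C,T}; cost 0
[col 4] ACILNU: children AC:{A,T}, ILNU:{C,T} ∩→ {T}; cost 0
[col 4] ACHILNU: children ACILNU:{T}, H:{C} ∪→ {C,T}; cost 1
[col 5] AC: children A:{A}, C:{A} ∩→ {A}; cost 0
[col 5] IN: children I:{A}, N:{C} ∪→ {A,C}; cost 1
[col 5] LU: children L:{T}, U:{C} ∪→ {C,T}; cost 1
[col 5] ILNU: children IN:{A,C}, LU:{C,T} ∩→ {C}; cost 0
[col 5] ACILNU: children AC:{A}, ILNU:{C} ∪→ {A,C}; cost 1
[col 5] ACHILNU: children ACILNU:{A,C}, H:{A} ∩→ {A}; cost 0
per-site changes: [4, 4, 4, 4, 4, 3]; total = 23

23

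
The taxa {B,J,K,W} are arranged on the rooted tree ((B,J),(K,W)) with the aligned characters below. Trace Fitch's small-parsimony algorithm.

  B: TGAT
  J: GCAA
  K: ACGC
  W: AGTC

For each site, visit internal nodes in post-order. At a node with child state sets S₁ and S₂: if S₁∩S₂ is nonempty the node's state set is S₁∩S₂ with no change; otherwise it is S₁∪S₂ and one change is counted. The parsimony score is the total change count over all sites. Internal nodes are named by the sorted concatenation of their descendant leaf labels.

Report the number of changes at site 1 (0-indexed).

2

BJ@0: {T} ∪ {G} = {G,T} (union, +1)
KW@0: {A} ∩ {A} = {A} (intersection, +0)
BJKW@0: {G,T} ∪ {A} = {A,G,T} (union, +1)
BJ@1: {G} ∪ {C} = {C,G} (union, +1)
KW@1: {C} ∪ {G} = {C,G} (union, +1)
BJKW@1: {C,G} ∩ {C,G} = {C,G} (intersection, +0)
BJ@2: {A} ∩ {A} = {A} (intersection, +0)
KW@2: {G} ∪ {T} = {G,T} (union, +1)
BJKW@2: {A} ∪ {G,T} = {A,G,T} (union, +1)
BJ@3: {T} ∪ {A} = {A,T} (union, +1)
KW@3: {C} ∩ {C} = {C} (intersection, +0)
BJKW@3: {A,T} ∪ {C} = {A,C,T} (union, +1)
per-site changes: [2, 2, 2, 2]; total = 8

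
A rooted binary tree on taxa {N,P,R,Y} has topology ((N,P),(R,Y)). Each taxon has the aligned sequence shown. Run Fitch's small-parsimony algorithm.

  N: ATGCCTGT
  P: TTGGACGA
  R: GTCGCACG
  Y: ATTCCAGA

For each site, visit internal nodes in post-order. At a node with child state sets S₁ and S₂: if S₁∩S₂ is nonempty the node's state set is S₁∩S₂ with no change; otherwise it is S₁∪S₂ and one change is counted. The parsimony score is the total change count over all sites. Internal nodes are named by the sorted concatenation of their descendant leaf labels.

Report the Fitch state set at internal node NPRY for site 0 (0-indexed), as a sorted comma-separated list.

A

site 0, node NP: N={A} ∪ P={T} → {A,T} (+1)
site 0, node RY: R={G} ∪ Y={A} → {A,G} (+1)
site 0, node NPRY: NP={A,T} ∩ RY={A,G} → {A} (+0)
site 1, node NP: N={T} ∩ P={T} → {T} (+0)
site 1, node RY: R={T} ∩ Y={T} → {T} (+0)
site 1, node NPRY: NP={T} ∩ RY={T} → {T} (+0)
site 2, node NP: N={G} ∩ P={G} → {G} (+0)
site 2, node RY: R={C} ∪ Y={T} → {C,T} (+1)
site 2, node NPRY: NP={G} ∪ RY={C,T} → {C,G,T} (+1)
site 3, node NP: N={C} ∪ P={G} → {C,G} (+1)
site 3, node RY: R={G} ∪ Y={C} → {C,G} (+1)
site 3, node NPRY: NP={C,G} ∩ RY={C,G} → {C,G} (+0)
site 4, node NP: N={C} ∪ P={A} → {A,C} (+1)
site 4, node RY: R={C} ∩ Y={C} → {C} (+0)
site 4, node NPRY: NP={A,C} ∩ RY={C} → {C} (+0)
site 5, node NP: N={T} ∪ P={C} → {C,T} (+1)
site 5, node RY: R={A} ∩ Y={A} → {A} (+0)
site 5, node NPRY: NP={C,T} ∪ RY={A} → {A,C,T} (+1)
site 6, node NP: N={G} ∩ P={G} → {G} (+0)
site 6, node RY: R={C} ∪ Y={G} → {C,G} (+1)
site 6, node NPRY: NP={G} ∩ RY={C,G} → {G} (+0)
site 7, node NP: N={T} ∪ P={A} → {A,T} (+1)
site 7, node RY: R={G} ∪ Y={A} → {A,G} (+1)
site 7, node NPRY: NP={A,T} ∩ RY={A,G} → {A} (+0)
per-site changes: [2, 0, 2, 2, 1, 2, 1, 2]; total = 12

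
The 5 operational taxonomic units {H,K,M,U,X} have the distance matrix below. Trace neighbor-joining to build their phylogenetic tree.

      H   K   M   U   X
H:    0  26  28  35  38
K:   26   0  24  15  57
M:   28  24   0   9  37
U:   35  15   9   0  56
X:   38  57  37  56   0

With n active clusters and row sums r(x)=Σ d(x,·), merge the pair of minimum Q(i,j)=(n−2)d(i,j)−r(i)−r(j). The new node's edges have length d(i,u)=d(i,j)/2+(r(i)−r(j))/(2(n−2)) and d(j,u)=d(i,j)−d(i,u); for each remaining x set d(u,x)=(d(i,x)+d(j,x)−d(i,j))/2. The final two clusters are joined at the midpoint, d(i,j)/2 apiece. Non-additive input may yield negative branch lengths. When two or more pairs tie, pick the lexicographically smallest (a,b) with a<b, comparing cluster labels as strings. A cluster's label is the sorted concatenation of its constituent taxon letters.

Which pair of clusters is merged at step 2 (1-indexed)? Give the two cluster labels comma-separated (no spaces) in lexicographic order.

HX,M

iteration 1: select H,X (d=38, Q=-201); attach at lengths (53/6, 175/6); label the merged cluster HX
  updated: d(HX,K)=45/2, d(HX,M)=27/2, d(HX,U)=53/2
iteration 2: select HX,M (d=27/2, Q=-82); attach at lengths (43/4, 11/4); label the merged cluster HMX
  updated: d(HMX,K)=33/2, d(HMX,U)=11
iteration 3: select HMX,K (d=33/2, Q=-85/2); attach at lengths (25/4, 41/4); label the merged cluster HKMX
  updated: d(HKMX,U)=19/4
iteration 4: select HKMX,U (d=19/4); attach at lengths (19/8, 19/8); label the merged cluster HKMUX
final tree: ((((H:53/6,X:175/6):43/4,M:11/4):25/4,K:41/4):19/8,U:19/8)
total length: 291/4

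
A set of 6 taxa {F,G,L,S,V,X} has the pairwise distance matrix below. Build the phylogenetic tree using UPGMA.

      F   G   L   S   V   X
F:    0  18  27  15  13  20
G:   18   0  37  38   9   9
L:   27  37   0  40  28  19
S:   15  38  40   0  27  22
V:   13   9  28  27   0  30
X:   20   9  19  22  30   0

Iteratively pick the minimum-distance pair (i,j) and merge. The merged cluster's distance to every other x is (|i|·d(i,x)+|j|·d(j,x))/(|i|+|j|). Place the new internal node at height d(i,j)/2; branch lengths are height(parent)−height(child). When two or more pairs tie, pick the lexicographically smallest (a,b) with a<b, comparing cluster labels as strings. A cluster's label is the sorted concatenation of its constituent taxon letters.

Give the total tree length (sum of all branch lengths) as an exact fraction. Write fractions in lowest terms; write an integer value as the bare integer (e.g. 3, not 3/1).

1. join G+V (d=9) ⇒ GV; edges |G|=9/2, |V|=9/2
  updated: d(F,GV)=31/2, d(GV,L)=65/2, d(GV,S)=65/2, d(GV,X)=39/2
2. join F+S (d=15) ⇒ FS; edges |F|=15/2, |S|=15/2
  updated: d(FS,GV)=24, d(FS,L)=67/2, d(FS,X)=21
3. join L+X (d=19) ⇒ LX; edges |L|=19/2, |X|=19/2
  updated: d(FS,LX)=109/4, d(GV,LX)=26
4. join FS+GV (d=24) ⇒ FGSV; edges |FS|=9/2, |GV|=15/2
  updated: d(FGSV,LX)=213/8
5. join FGSV+LX (d=213/8) ⇒ FGLSVX; edges |FGSV|=21/16, |LX|=61/16
final tree: (((F:15/2,S:15/2):9/2,(G:9/2,V:9/2):15/2):21/16,(L:19/2,X:19/2):61/16)
total length: 481/8

481/8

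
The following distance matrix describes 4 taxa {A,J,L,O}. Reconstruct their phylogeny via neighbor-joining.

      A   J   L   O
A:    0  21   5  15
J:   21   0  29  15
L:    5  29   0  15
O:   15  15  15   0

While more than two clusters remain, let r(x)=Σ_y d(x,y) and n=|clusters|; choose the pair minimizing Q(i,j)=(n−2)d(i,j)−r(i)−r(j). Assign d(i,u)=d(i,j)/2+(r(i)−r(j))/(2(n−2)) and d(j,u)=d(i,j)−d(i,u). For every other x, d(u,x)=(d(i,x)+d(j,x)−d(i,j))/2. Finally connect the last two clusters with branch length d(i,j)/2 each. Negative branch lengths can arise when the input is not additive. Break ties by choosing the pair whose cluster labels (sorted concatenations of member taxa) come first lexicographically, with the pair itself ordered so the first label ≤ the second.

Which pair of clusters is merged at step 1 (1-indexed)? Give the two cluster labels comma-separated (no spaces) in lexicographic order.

A,L

step 1: merge (A,L) at d=5, Q=-80; branch lengths A→1/2, L→9/2; new cluster AL
  updated: d(AL,J)=45/2, d(AL,O)=25/2
step 2: merge (AL,J) at d=45/2, Q=-50; branch lengths AL→10, J→25/2; new cluster AJL
  updated: d(AJL,O)=5/2
step 3: merge (AJL,O) at d=5/2; branch lengths AJL→5/4, O→5/4; new cluster AJLO
final tree: (((A:1/2,L:9/2):10,J:25/2):5/4,O:5/4)
total length: 30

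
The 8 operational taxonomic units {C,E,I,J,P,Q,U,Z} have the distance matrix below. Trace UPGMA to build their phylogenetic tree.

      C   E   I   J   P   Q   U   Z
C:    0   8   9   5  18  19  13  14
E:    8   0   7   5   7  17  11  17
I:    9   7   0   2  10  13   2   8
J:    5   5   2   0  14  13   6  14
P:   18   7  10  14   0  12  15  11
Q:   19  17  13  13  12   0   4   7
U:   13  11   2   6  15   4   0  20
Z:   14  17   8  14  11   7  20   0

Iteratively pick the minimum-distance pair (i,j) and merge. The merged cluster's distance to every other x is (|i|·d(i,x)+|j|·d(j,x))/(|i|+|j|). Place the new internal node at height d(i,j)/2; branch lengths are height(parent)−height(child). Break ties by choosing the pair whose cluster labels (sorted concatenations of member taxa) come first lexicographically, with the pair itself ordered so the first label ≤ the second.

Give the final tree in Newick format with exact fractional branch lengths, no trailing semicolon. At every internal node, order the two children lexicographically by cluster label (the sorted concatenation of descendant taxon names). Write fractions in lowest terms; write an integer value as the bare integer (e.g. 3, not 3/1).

step 1: merge (I,J) at d=2; branch lengths I→1, J→1; new cluster IJ
  updated: d(C,IJ)=7, d(E,IJ)=6, d(IJ,P)=12, d(IJ,Q)=13, d(IJ,U)=4, d(IJ,Z)=11
step 2: merge (IJ,U) at d=4; branch lengths IJ→1, U→2; new cluster IJU
  updated: d(C,IJU)=9, d(E,IJU)=23/3, d(IJU,P)=13, d(IJU,Q)=10, d(IJU,Z)=14
step 3: merge (E,P) at d=7; branch lengths E→7/2, P→7/2; new cluster EP
  updated: d(C,EP)=13, d(EP,IJU)=31/3, d(EP,Q)=29/2, d(EP,Z)=14
step 4: merge (Q,Z) at d=7; branch lengths Q→7/2, Z→7/2; new cluster QZ
  updated: d(C,QZ)=33/2, d(EP,QZ)=57/4, d(IJU,QZ)=12
step 5: merge (C,IJU) at d=9; branch lengths C→9/2, IJU→5/2; new cluster CIJU
  updated: d(CIJU,EP)=11, d(CIJU,QZ)=105/8
step 6: merge (CIJU,EP) at d=11; branch lengths CIJU→1, EP→2; new cluster CEIJPU
  updated: d(CEIJPU,QZ)=27/2
step 7: merge (CEIJPU,QZ) at d=27/2; branch lengths CEIJPU→5/4, QZ→13/4; new cluster CEIJPQUZ
final tree: (((C:9/2,((I:1,J:1):1,U:2):5/2):1,(E:7/2,P:7/2):2):5/4,(Q:7/2,Z:7/2):13/4)
total length: 67/2

(((C:9/2,((I:1,J:1):1,U:2):5/2):1,(E:7/2,P:7/2):2):5/4,(Q:7/2,Z:7/2):13/4)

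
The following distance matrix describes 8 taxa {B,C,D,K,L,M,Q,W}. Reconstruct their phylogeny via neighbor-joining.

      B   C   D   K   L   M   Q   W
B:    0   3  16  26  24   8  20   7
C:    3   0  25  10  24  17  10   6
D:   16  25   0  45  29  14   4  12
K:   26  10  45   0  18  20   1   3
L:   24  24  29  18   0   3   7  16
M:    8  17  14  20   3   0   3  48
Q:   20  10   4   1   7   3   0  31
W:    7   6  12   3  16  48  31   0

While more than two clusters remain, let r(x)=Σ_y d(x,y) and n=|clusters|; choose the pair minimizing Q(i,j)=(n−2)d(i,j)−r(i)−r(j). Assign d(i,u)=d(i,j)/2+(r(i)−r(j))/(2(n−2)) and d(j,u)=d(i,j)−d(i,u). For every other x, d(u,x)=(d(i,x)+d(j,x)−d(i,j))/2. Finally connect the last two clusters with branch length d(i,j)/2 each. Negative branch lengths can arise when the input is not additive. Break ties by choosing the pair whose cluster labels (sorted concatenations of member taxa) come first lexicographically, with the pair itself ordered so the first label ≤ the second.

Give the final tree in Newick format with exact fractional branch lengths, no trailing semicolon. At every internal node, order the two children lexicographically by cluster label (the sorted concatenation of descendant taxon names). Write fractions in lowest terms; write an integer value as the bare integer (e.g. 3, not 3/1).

(((B:85/32,((D:7,Q:-3):47/12,(L:4,M:-1):35/6):247/32):99/32,C:-19/32):227/64,(K:3/2,W:3/2):227/64)

iteration 1: select K,W (d=3, Q=-228); attach at lengths (3/2, 3/2); label the merged cluster KW
  updated: d(B,KW)=15, d(C,KW)=13/2, d(D,KW)=27, d(KW,L)=31/2, d(KW,M)=65/2, d(KW,Q)=29/2
iteration 2: select L,M (d=3, Q=-165); attach at lengths (4, -1); label the merged cluster LM
  updated: d(B,LM)=29/2, d(C,LM)=19, d(D,LM)=20, d(KW,LM)=45/2, d(LM,Q)=7/2
iteration 3: select D,Q (d=4, Q=-128); attach at lengths (7, -3); label the merged cluster DQ
  updated: d(B,DQ)=16, d(C,DQ)=31/2, d(DQ,KW)=75/4, d(DQ,LM)=39/4
iteration 4: select DQ,LM (d=39/4, Q=-193/2); attach at lengths (47/12, 35/6); label the merged cluster DLMQ
  updated: d(B,DLMQ)=83/8, d(C,DLMQ)=99/8, d(DLMQ,KW)=63/4
iteration 5: select B,DLMQ (d=83/8, Q=-369/8); attach at lengths (85/32, 247/32); label the merged cluster BDLMQ
  updated: d(BDLMQ,C)=5/2, d(BDLMQ,KW)=163/16
iteration 6: select BDLMQ,C (d=5/2, Q=-307/16); attach at lengths (99/32, -19/32); label the merged cluster BCDLMQ
  updated: d(BCDLMQ,KW)=227/32
iteration 7: select BCDLMQ,KW (d=227/32); attach at lengths (227/64, 227/64); label the merged cluster BCDKLMQW
final tree: (((B:85/32,((D:7,Q:-3):47/12,(L:4,M:-1):35/6):247/32):99/32,C:-19/32):227/64,(K:3/2,W:3/2):227/64)
total length: 1271/32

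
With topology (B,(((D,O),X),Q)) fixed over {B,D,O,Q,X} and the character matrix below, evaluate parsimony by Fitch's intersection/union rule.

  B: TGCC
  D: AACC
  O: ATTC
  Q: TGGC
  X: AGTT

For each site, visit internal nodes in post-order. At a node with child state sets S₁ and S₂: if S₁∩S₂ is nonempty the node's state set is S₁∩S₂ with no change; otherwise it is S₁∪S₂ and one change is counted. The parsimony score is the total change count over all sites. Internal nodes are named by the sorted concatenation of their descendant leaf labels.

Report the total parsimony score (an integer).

DO@0: {A} ∩ {A} = {A} (intersection, +0)
DOX@0: {A} ∩ {A} = {A} (intersection, +0)
DOQX@0: {A} ∪ {T} = {A,T} (union, +1)
BDOQX@0: {T} ∩ {A,T} = {T} (intersection, +0)
DO@1: {A} ∪ {T} = {A,T} (union, +1)
DOX@1: {A,T} ∪ {G} = {A,G,T} (union, +1)
DOQX@1: {A,G,T} ∩ {G} = {G} (intersection, +0)
BDOQX@1: {G} ∩ {G} = {G} (intersection, +0)
DO@2: {C} ∪ {T} = {C,T} (union, +1)
DOX@2: {C,T} ∩ {T} = {T} (intersection, +0)
DOQX@2: {T} ∪ {G} = {G,T} (union, +1)
BDOQX@2: {C} ∪ {G,T} = {C,G,T} (union, +1)
DO@3: {C} ∩ {C} = {C} (intersection, +0)
DOX@3: {C} ∪ {T} = {C,T} (union, +1)
DOQX@3: {C,T} ∩ {C} = {C} (intersection, +0)
BDOQX@3: {C} ∩ {C} = {C} (intersection, +0)
per-site changes: [1, 2, 3, 1]; total = 7

7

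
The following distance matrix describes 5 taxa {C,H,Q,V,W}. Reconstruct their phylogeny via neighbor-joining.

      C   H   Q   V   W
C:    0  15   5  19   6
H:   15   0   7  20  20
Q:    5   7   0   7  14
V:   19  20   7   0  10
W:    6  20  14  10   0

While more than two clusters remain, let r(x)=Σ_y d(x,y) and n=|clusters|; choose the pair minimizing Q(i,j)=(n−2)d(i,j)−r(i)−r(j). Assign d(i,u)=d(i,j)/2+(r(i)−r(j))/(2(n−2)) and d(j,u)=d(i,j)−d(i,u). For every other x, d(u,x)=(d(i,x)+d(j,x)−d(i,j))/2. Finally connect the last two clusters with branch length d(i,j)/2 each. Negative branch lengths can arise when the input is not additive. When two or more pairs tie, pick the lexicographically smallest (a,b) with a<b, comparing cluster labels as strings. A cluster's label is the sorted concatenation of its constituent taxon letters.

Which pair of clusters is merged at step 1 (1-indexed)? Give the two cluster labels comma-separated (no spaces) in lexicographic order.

C,W

step 1: merge (C,W) at d=6, Q=-77; branch lengths C→13/6, W→23/6; new cluster CW
  updated: d(CW,H)=29/2, d(CW,Q)=13/2, d(CW,V)=23/2
step 2: merge (CW,V) at d=23/2, Q=-48; branch lengths CW→17/4, V→29/4; new cluster CVW
  updated: d(CVW,H)=23/2, d(CVW,Q)=1
step 3: merge (CVW,H) at d=23/2, Q=-39/2; branch lengths CVW→11/4, H→35/4; new cluster CHVW
  updated: d(CHVW,Q)=-7/4
step 4: merge (CHVW,Q) at d=-7/4; branch lengths CHVW→-7/8, Q→-7/8; new cluster CHQVW
final tree: ((((C:13/6,W:23/6):17/4,V:29/4):11/4,H:35/4):-7/8,Q:-7/8)
total length: 109/4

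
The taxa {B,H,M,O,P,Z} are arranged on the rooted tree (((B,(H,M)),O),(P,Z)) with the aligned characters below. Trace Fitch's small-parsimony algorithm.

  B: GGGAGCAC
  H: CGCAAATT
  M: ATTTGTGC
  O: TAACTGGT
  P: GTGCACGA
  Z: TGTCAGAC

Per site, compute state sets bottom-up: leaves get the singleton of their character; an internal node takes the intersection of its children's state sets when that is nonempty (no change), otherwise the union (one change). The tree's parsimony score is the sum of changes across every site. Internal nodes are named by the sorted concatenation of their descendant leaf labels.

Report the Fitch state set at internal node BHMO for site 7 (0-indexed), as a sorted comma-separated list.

C,T

[col 0] HM: children H:{C}, M:{A} ∪→ {A,C}; cost 1
[col 0] BHM: children B:{G}, HM:{A,C} ∪→ {A,C,G}; cost 1
[col 0] BHMO: children BHM:{A,C,G}, O:{T} ∪→ {A,C,G,T}; cost 1
[col 0] PZ: children P:{G}, Z:{T} ∪→ {G,T}; cost 1
[col 0] BHMOPZ: children BHMO:{A,C,G,T}, PZ:{G,T} ∩→ {G,T}; cost 0
[col 1] HM: children H:{G}, M:{T} ∪→ {G,T}; cost 1
[col 1] BHM: children B:{G}, HM:{G,T} ∩→ {G}; cost 0
[col 1] BHMO: children BHM:{G}, O:{A} ∪→ {A,G}; cost 1
[col 1] PZ: children P:{T}, Z:{G} ∪→ {G,T}; cost 1
[col 1] BHMOPZ: children BHMO:{A,G}, PZ:{G,T} ∩→ {G}; cost 0
[col 2] HM: children H:{C}, M:{T} ∪→ {C,T}; cost 1
[col 2] BHM: children B:{G}, HM:{C,T} ∪→ {C,G,T}; cost 1
[col 2] BHMO: children BHM:{C,G,T}, O:{A} ∪→ {A,C,G,T}; cost 1
[col 2] PZ: children P:{G}, Z:{T} ∪→ {G,T}; cost 1
[col 2] BHMOPZ: children BHMO:{A,C,G,T}, PZ:{G,T} ∩→ {G,T}; cost 0
[col 3] HM: children H:{A}, M:{T} ∪→ {A,T}; cost 1
[col 3] BHM: children B:{A}, HM:{A,T} ∩→ {A}; cost 0
[col 3] BHMO: children BHM:{A}, O:{C} ∪→ {A,C}; cost 1
[col 3] PZ: children P:{C}, Z:{C} ∩→ {C}; cost 0
[col 3] BHMOPZ: children BHMO:{A,C}, PZ:{C} ∩→ {C}; cost 0
[col 4] HM: children H:{A}, M:{G} ∪→ {A,G}; cost 1
[col 4] BHM: children B:{G}, HM:{A,G} ∩→ {G}; cost 0
[col 4] BHMO: children BHM:{G}, O:{T} ∪→ {G,T}; cost 1
[col 4] PZ: children P:{A}, Z:{A} ∩→ {A}; cost 0
[col 4] BHMOPZ: children BHMO:{G,T}, PZ:{A} ∪→ {A,G,T}; cost 1
[col 5] HM: children H:{A}, M:{T} ∪→ {A,T}; cost 1
[col 5] BHM: children B:{C}, HM:{A,T} ∪→ {A,C,T}; cost 1
[col 5] BHMO: children BHM:{A,C,T}, O:{G} ∪→ {A,C,G,T}; cost 1
[col 5] PZ: children P:{C}, Z:{G} ∪→ {C,G}; cost 1
[col 5] BHMOPZ: children BHMO:{A,C,G,T}, PZ:{C,G} ∩→ {C,G}; cost 0
[col 6] HM: children H:{T}, M:{G} ∪→ {G,T}; cost 1
[col 6] BHM: children B:{A}, HM:{G,T} ∪→ {A,G,T}; cost 1
[col 6] BHMO: children BHM:{A,G,T}, O:{G} ∩→ {G}; cost 0
[col 6] PZ: children P:{G}, Z:{A} ∪→ {A,G}; cost 1
[col 6] BHMOPZ: children BHMO:{G}, PZ:{A,G} ∩→ {G}; cost 0
[col 7] HM: children H:{T}, M:{C} ∪→ {C,T}; cost 1
[col 7] BHM: children B:{C}, HM:{C,T} ∩→ {C}; cost 0
[col 7] BHMO: children BHM:{C}, O:{T} ∪→ {C,T}; cost 1
[col 7] PZ: children P:{A}, Z:{C} ∪→ {A,C}; cost 1
[col 7] BHMOPZ: children BHMO:{C,T}, PZ:{A,C} ∩→ {C}; cost 0
per-site changes: [4, 3, 4, 2, 3, 4, 3, 3]; total = 26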